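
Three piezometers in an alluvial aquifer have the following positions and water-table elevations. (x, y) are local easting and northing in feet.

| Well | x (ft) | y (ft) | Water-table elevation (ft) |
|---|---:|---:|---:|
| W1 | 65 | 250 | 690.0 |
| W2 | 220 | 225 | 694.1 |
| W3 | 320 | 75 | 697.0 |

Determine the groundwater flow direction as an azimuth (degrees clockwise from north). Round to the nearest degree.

274°

Three-point gradient (reference W1): Δ to W2 = (155, -25, +4.1), Δ to W3 = (255, -175, +7.0).
∂h/∂x = +0.02614, ∂h/∂y = -0.001904 (det = -20750).
Flow direction (−∇h) has components (-0.02614 E, +0.001904 N).
Azimuth = atan2(E, N) = atan2(-0.02614, +0.001904) = 274.2° ≈ 274°.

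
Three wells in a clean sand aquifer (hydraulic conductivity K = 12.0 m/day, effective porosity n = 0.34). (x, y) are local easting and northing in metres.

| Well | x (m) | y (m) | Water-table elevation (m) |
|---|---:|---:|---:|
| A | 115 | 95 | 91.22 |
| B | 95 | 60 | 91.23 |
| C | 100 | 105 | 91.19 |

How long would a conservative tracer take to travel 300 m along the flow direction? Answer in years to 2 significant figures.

14 years

With h = a·x + b·y + c and A as origin, the differences give:
  (-20)·a + (-35)·b = +0.01
  (-15)·a + 10·b = -0.03
Eliminate b (×10 and ×(-35), subtract): -725·a = -0.950 → a = ∂h/∂x = +0.001310
Back-substitute: b = ∂h/∂y = -0.001034.
|∇h| = √(0.001310² + -0.001034²) = 0.001669
Seepage velocity v = K·i/n = 12.0 × 0.001669 / 0.34 = 0.05891 m/day.
t = 300 / 0.05891 = 5093 days = 13.9 years.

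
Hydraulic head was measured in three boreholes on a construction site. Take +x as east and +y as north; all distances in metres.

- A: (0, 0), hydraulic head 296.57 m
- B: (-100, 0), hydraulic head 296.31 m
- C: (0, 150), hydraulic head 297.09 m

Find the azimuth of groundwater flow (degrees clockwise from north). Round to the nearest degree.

217°

∂h/∂x = (296.31 − 296.57) / (-100 − 0) = +0.002600
∂h/∂y = (297.09 − 296.57) / (150 − 0) = +0.003467
Flow direction (−∇h) has components (-0.002600 E, -0.003467 N).
Azimuth = atan2(E, N) = atan2(-0.002600, -0.003467) = 216.9° ≈ 217°.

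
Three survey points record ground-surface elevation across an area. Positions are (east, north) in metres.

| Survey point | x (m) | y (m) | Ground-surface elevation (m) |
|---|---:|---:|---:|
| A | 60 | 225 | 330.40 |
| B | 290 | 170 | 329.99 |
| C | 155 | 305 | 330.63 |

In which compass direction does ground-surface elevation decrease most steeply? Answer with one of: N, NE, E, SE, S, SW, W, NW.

Three-point gradient (reference A): Δ to B = (230, -55, -0.41), Δ to C = (95, 80, +0.23).
∂z/∂x = -0.0008529, ∂z/∂y = +0.003888 (det = 23625).
Steepest decrease is along −∇f = (+0.0008529 E, -0.003888 N) → south.

S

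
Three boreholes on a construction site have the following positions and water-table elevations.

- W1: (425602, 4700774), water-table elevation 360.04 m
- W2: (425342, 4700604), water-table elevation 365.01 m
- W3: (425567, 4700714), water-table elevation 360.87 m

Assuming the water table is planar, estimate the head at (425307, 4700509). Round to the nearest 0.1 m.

366.0 m

Taking W1 as reference: W2−W1 = (-260, -170, +4.97); W3−W1 = (-35, -60, +0.83).
Determinant of the coordinate differences = (-260)·(-60) − (-35)·(-170) = 9650.
∂h/∂x = [(+4.97)·(-60) − (+0.83)·(-170)] / 9650 = -0.01628
∂h/∂y = [(-260)·(+0.83) − (-35)·(+4.97)] / 9650 = -0.004337
h(425307, 4700509) = 360.04 + (-0.01628)·(-295) + (-0.004337)·(-265) = 360.04 +4.803 +1.149 = 365.992 m.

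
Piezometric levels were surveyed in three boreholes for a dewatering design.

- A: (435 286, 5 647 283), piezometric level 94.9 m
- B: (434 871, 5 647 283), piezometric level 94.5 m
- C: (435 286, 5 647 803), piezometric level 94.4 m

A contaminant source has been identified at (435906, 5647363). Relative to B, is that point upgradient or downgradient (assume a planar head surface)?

upgradient

∂h/∂x = (94.5 − 94.9) / (434871 − 435286) = +0.0009639
∂h/∂y = (94.4 − 94.9) / (5647803 − 5647283) = -0.0009615
Head at (435906, 5647363) = 94.9 + (+0.0009639)·(620) + (-0.0009615)·(80) = 95.42 m.
That is higher than the 94.5 m at B, so the point is upgradient.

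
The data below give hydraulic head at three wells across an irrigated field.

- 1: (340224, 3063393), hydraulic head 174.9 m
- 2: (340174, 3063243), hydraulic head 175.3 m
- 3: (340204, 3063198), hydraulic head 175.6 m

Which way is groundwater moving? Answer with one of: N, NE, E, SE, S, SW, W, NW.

NW

Taking 1 as reference: 2−1 = (-50, -150, +0.4); 3−1 = (-20, -195, +0.7).
Determinant of the coordinate differences = (-50)·(-195) − (-20)·(-150) = 6750.
∂h/∂x = [(+0.4)·(-195) − (+0.7)·(-150)] / 6750 = +0.004000
∂h/∂y = [(-50)·(+0.7) − (-20)·(+0.4)] / 6750 = -0.004000
Flow = −∇h = (-0.004000 east, +0.004000 north), which points northwest.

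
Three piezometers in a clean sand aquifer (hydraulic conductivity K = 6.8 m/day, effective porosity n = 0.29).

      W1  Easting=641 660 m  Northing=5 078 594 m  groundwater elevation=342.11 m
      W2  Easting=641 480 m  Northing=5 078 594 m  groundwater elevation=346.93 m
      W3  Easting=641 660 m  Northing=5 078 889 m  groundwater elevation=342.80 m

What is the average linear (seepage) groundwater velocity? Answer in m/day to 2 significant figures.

0.63 m/day

∂h/∂x = (346.93 − 342.11) / (641480 − 641660) = -0.02678
∂h/∂y = (342.80 − 342.11) / (5078889 − 5078594) = +0.002339
|∇h| = √(-0.02678² + 0.002339²) = 0.02688
Seepage velocity v = K·i/n = 6.8 × 0.02688 / 0.29 = 0.6303 m/day.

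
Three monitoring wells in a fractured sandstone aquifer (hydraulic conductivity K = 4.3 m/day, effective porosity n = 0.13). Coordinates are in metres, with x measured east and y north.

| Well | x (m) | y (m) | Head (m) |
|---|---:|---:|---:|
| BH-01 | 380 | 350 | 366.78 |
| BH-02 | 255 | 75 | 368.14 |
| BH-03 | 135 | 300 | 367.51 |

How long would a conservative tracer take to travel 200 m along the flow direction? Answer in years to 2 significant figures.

3.7 years

Three-point gradient (reference BH-01): Δ to BH-02 = (-125, -275, +1.36), Δ to BH-03 = (-245, -50, +0.73).
∂h/∂x = -0.002172, ∂h/∂y = -0.003958 (det = -61125).
|∇h| = √(-0.002172² + -0.003958²) = 0.004515
Seepage velocity v = K·i/n = 4.3 × 0.004515 / 0.13 = 0.1493 m/day.
t = 200 / 0.1493 = 1340 days = 3.67 years.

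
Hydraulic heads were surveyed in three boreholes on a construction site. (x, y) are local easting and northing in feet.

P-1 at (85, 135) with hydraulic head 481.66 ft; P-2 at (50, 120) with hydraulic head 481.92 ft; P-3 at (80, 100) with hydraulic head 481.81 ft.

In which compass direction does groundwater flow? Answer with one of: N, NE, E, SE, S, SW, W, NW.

NE

Three-point gradient (reference P-1): Δ to P-2 = (-35, -15, +0.26), Δ to P-3 = (-5, -35, +0.15).
∂h/∂x = -0.005957, ∂h/∂y = -0.003435 (det = 1150).
Flow = −∇h = (+0.005957 east, +0.003435 north), which points northeast.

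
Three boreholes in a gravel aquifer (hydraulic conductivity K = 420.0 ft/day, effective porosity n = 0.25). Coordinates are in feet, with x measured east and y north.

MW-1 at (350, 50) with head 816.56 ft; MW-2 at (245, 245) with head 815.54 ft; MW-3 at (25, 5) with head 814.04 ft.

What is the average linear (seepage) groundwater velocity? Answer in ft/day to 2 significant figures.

13 ft/day

Differences from MW-1: to MW-2 (Δx, Δy, Δh) = (-105, 195, -1.02); to MW-3 = (-325, -45, -2.52).
Determinant of the coordinate differences = (-105)·(-45) − (-325)·195 = 68100.
∂h/∂x = [(-1.02)·(-45) − (-2.52)·195] / 68100 = +0.007890
∂h/∂y = [(-105)·(-2.52) − (-325)·(-1.02)] / 68100 = -0.0009824
|∇h| = √(0.007890² + -0.0009824²) = 0.007951
Seepage velocity v = K·i/n = 420.0 × 0.007951 / 0.25 = 13.36 ft/day.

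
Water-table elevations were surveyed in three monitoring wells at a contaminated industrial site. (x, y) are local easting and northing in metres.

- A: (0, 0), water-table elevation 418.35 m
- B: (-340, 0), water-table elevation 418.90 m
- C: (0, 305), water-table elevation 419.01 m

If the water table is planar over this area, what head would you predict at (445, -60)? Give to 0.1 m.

417.5 m

∂h/∂x = (418.90 − 418.35) / (-340 − 0) = -0.001618
∂h/∂y = (419.01 − 418.35) / (305 − 0) = +0.002164
h(445, -60) = 418.35 + (-0.001618)·(445) + (+0.002164)·(-60) = 418.35 -0.720 -0.130 = 417.500 m.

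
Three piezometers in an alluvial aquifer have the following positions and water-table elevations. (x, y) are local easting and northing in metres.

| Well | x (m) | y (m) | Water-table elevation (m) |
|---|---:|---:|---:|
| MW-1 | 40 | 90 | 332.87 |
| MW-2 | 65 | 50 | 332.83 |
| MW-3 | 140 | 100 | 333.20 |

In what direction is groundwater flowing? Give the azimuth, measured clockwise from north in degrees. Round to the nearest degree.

Differences from MW-1: to MW-2 (Δx, Δy, Δh) = (25, -40, -0.04); to MW-3 = (100, 10, +0.33).
Solve a·Δx + b·Δy = Δh: det = 25·10 − 100·(-40) = 4250.
∂h/∂x = [(-0.04)·10 − (+0.33)·(-40)] / 4250 = +0.003012
∂h/∂y = [25·(+0.33) − 100·(-0.04)] / 4250 = +0.002882
Flow direction (−∇h) has components (-0.003012 E, -0.002882 N).
Azimuth = atan2(E, N) = atan2(-0.003012, -0.002882) = 226.3° ≈ 226°.

226°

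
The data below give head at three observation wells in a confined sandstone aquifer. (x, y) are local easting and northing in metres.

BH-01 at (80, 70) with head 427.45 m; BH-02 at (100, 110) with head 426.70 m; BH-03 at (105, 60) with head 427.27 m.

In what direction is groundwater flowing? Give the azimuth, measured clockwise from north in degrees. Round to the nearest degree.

Differences from BH-01: to BH-02 (Δx, Δy, Δh) = (20, 40, -0.75); to BH-03 = (25, -10, -0.18).
Solve a·Δx + b·Δy = Δh: det = 20·(-10) − 25·40 = -1200.
∂h/∂x = [(-0.75)·(-10) − (-0.18)·40] / -1200 = -0.01225
∂h/∂y = [20·(-0.18) − 25·(-0.75)] / -1200 = -0.01262
Flow direction (−∇h) has components (+0.01225 E, +0.01262 N).
Azimuth = atan2(E, N) = atan2(+0.01225, +0.01262) = 44.1° ≈ 044°.

044°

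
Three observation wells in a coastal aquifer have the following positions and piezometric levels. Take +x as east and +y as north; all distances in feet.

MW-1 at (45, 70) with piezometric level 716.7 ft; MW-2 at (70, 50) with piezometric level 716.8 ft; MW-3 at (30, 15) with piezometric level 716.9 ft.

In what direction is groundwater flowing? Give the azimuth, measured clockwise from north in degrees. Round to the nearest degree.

With h = a·x + b·y + c and MW-1 as origin, the differences give:
  25·a + (-20)·b = +0.1
  (-15)·a + (-55)·b = +0.2
Eliminate b (×(-55) and ×(-20), subtract): -1675·a = -1.50 → a = ∂h/∂x = +0.0008955
Back-substitute: b = ∂h/∂y = -0.003881.
Flow direction (−∇h) has components (-0.0008955 E, +0.003881 N).
Azimuth = atan2(E, N) = atan2(-0.0008955, +0.003881) = 347.0° ≈ 347°.

347°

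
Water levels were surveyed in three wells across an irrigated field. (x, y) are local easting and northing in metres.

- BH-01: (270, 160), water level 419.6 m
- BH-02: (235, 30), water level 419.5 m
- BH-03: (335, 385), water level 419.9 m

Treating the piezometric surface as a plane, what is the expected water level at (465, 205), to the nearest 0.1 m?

Three-point gradient (reference BH-01): Δ to BH-02 = (-35, -130, -0.1), Δ to BH-03 = (65, 225, +0.3).
∂h/∂x = +0.02870, ∂h/∂y = -0.006957 (det = 575).
h(465, 205) = 419.6 + (+0.02870)·(195) + (-0.006957)·(45) = 419.6 +5.596 -0.313 = 424.883 m.

424.9 m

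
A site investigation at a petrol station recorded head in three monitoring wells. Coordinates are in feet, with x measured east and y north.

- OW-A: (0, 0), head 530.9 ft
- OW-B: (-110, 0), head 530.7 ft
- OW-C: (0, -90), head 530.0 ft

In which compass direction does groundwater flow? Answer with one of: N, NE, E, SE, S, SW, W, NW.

∂h/∂x = (530.7 − 530.9) / (-110 − 0) = +0.001818
∂h/∂y = (530.0 − 530.9) / (-90 − 0) = +0.010000
Flow = −∇h = (-0.001818 east, -0.010000 north), which points south.

S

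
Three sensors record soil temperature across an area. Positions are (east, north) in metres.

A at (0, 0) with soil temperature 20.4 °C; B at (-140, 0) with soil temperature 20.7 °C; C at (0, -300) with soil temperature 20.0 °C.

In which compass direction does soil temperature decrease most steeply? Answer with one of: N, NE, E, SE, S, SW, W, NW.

∂T/∂x = (20.7 − 20.4) / (-140 − 0) = -0.002143
∂T/∂y = (20.0 − 20.4) / (-300 − 0) = +0.001333
Steepest decrease is along −∇f = (+0.002143 E, -0.001333 N) → southeast.

SE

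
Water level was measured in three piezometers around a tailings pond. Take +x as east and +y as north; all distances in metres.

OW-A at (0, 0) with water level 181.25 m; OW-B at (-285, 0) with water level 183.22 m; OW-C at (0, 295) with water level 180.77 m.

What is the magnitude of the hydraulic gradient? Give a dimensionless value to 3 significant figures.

∂h/∂x = (183.22 − 181.25) / (-285 − 0) = -0.006912
∂h/∂y = (180.77 − 181.25) / (295 − 0) = -0.001627
|∇h| = √(-0.006912² + -0.001627²) = 0.007101

0.00710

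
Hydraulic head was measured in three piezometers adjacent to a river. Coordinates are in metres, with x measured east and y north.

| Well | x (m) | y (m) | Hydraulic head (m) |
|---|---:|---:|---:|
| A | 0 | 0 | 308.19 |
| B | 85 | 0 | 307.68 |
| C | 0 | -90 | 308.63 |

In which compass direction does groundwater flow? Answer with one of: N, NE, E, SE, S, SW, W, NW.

NE

∂h/∂x = (307.68 − 308.19) / (85 − 0) = -0.006000
∂h/∂y = (308.63 − 308.19) / (-90 − 0) = -0.004889
Flow = −∇h = (+0.006000 east, +0.004889 north), which points northeast.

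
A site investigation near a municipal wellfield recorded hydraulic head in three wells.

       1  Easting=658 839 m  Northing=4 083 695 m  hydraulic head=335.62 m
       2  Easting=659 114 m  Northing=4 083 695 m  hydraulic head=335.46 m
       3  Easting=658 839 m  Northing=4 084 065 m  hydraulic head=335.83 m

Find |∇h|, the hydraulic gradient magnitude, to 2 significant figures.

∂h/∂x = (335.46 − 335.62) / (659114 − 658839) = -0.0005818
∂h/∂y = (335.83 − 335.62) / (4084065 − 4083695) = +0.0005676
|∇h| = √(-0.0005818² + 0.0005676²) = 0.0008128

0.00081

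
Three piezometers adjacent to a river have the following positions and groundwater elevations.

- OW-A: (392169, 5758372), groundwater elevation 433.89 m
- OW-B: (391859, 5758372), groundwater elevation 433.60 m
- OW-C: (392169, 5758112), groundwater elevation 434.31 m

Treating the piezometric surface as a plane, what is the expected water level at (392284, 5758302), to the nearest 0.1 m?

∂h/∂x = (433.60 − 433.89) / (391859 − 392169) = +0.0009355
∂h/∂y = (434.31 − 433.89) / (5758112 − 5758372) = -0.001615
h(392284, 5758302) = 433.89 + (+0.0009355)·(115) + (-0.001615)·(-70) = 433.89 +0.108 +0.113 = 434.111 m.

434.1 m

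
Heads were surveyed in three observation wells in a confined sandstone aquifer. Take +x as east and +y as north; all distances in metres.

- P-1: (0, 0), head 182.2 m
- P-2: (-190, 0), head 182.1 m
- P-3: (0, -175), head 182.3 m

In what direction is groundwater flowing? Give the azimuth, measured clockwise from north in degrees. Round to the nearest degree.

317°

∂h/∂x = (182.1 − 182.2) / (-190 − 0) = +0.0005263
∂h/∂y = (182.3 − 182.2) / (-175 − 0) = -0.0005714
Flow direction (−∇h) has components (-0.0005263 E, +0.0005714 N).
Azimuth = atan2(E, N) = atan2(-0.0005263, +0.0005714) = 317.4° ≈ 317°.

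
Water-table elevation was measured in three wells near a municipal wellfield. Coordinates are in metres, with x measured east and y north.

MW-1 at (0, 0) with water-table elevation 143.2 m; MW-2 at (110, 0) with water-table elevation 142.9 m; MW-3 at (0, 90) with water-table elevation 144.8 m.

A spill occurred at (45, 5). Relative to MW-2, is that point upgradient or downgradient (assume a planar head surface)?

∂h/∂x = (142.9 − 143.2) / (110 − 0) = -0.002727
∂h/∂y = (144.8 − 143.2) / (90 − 0) = +0.01778
Head at (45, 5) = 143.2 + (-0.002727)·(45) + (+0.01778)·(5) = 143.17 m.
That is higher than the 142.9 m at MW-2, so the point is upgradient.

upgradient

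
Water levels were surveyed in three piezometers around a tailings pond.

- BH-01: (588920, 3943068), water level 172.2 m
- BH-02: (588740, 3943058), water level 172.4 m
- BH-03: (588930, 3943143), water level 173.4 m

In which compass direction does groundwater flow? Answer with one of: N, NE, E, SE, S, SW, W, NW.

S

Differences from BH-01: to BH-02 (Δx, Δy, Δh) = (-180, -10, +0.2); to BH-03 = (10, 75, +1.2).
Determinant of the coordinate differences = (-180)·75 − 10·(-10) = -13400.
∂h/∂x = [(+0.2)·75 − (+1.2)·(-10)] / -13400 = -0.002015
∂h/∂y = [(-180)·(+1.2) − 10·(+0.2)] / -13400 = +0.01627
Flow = −∇h = (+0.002015 east, -0.01627 north), which points south.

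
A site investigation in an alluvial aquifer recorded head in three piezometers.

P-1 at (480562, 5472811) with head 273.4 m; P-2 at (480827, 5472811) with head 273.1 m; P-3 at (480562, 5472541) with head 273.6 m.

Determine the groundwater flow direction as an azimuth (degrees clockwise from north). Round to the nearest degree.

∂h/∂x = (273.1 − 273.4) / (480827 − 480562) = -0.001132
∂h/∂y = (273.6 − 273.4) / (5472541 − 5472811) = -0.0007407
Flow direction (−∇h) has components (+0.001132 E, +0.0007407 N).
Azimuth = atan2(E, N) = atan2(+0.001132, +0.0007407) = 56.8° ≈ 057°.

057°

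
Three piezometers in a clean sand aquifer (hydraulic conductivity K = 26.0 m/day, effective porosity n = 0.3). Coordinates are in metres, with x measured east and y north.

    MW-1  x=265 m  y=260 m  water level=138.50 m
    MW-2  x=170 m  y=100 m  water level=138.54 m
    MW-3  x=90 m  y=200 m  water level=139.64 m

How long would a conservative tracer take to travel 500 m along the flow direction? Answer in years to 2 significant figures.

1.7 years

Taking MW-1 as reference: MW-2−MW-1 = (-95, -160, +0.04); MW-3−MW-1 = (-175, -60, +1.14).
Solve a·Δx + b·Δy = Δh: det = (-95)·(-60) − (-175)·(-160) = -22300.
∂h/∂x = [(+0.04)·(-60) − (+1.14)·(-160)] / -22300 = -0.008072
∂h/∂y = [(-95)·(+1.14) − (-175)·(+0.04)] / -22300 = +0.004543
|∇h| = √(-0.008072² + 0.004543²) = 0.009263
Seepage velocity v = K·i/n = 26.0 × 0.009263 / 0.3 = 0.8028 m/day.
t = 500 / 0.8028 = 622.8 days = 1.71 years.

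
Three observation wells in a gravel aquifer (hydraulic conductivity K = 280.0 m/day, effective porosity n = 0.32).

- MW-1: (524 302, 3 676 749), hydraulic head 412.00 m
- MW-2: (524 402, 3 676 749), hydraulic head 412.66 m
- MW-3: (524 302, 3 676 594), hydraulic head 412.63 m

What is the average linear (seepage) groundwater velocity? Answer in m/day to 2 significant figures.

∂h/∂x = (412.66 − 412.00) / (524402 − 524302) = +0.006600
∂h/∂y = (412.63 − 412.00) / (3676594 − 3676749) = -0.004065
|∇h| = √(0.006600² + -0.004065²) = 0.007751
Seepage velocity v = K·i/n = 280.0 × 0.007751 / 0.32 = 6.782 m/day.

6.8 m/day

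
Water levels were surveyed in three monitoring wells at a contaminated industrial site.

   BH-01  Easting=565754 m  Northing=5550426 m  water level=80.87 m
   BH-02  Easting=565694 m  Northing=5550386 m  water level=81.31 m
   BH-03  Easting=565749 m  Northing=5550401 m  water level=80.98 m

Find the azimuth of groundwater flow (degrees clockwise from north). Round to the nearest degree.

056°

Taking BH-01 as reference: BH-02−BH-01 = (-60, -40, +0.44); BH-03−BH-01 = (-5, -25, +0.11).
Determinant of the coordinate differences = (-60)·(-25) − (-5)·(-40) = 1300.
∂h/∂x = [(+0.44)·(-25) − (+0.11)·(-40)] / 1300 = -0.005077
∂h/∂y = [(-60)·(+0.11) − (-5)·(+0.44)] / 1300 = -0.003385
Flow direction (−∇h) has components (+0.005077 E, +0.003385 N).
Azimuth = atan2(E, N) = atan2(+0.005077, +0.003385) = 56.3° ≈ 056°.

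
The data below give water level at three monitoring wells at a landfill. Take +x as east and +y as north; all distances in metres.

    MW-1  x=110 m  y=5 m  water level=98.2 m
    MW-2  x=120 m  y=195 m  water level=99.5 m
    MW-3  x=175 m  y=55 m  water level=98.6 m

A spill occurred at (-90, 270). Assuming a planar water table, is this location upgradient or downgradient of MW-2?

upgradient

With h = a·x + b·y + c and MW-1 as origin, the differences give:
  10·a + 190·b = +1.3
  65·a + 50·b = +0.4
Eliminate b (×50 and ×190, subtract): -11850·a = -11.00 → a = ∂h/∂x = +0.0009283
Back-substitute: b = ∂h/∂y = +0.006793.
Head at (-90, 270) = 98.2 + (+0.0009283)·(-200) + (+0.006793)·(265) = 99.81 m.
That is higher than the 99.5 m at MW-2, so the point is upgradient.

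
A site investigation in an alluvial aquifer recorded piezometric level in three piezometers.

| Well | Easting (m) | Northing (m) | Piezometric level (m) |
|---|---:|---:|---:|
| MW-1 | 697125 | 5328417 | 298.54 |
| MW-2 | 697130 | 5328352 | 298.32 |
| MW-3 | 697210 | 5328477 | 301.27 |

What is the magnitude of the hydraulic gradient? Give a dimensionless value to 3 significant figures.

0.0287

Taking MW-1 as reference: MW-2−MW-1 = (5, -65, -0.22); MW-3−MW-1 = (85, 60, +2.73).
Solve a·Δx + b·Δy = Δh: det = 5·60 − 85·(-65) = 5825.
∂h/∂x = [(-0.22)·60 − (+2.73)·(-65)] / 5825 = +0.02820
∂h/∂y = [5·(+2.73) − 85·(-0.22)] / 5825 = +0.005554
|∇h| = √(0.02820² + 0.005554²) = 0.02874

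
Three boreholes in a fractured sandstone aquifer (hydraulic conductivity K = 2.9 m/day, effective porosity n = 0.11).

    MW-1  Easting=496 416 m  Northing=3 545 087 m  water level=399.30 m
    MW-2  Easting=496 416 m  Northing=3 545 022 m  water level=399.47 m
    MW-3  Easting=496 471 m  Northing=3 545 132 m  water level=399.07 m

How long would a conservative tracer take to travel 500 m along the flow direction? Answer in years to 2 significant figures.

16 years

Taking MW-1 as reference: MW-2−MW-1 = (0, -65, +0.17); MW-3−MW-1 = (55, 45, -0.23).
Solve a·Δx + b·Δy = Δh: det = 0·45 − 55·(-65) = 3575.
∂h/∂x = [(+0.17)·45 − (-0.23)·(-65)] / 3575 = -0.002042
∂h/∂y = [0·(-0.23) − 55·(+0.17)] / 3575 = -0.002615
|∇h| = √(-0.002042² + -0.002615²) = 0.003318
Seepage velocity v = K·i/n = 2.9 × 0.003318 / 0.11 = 0.08747 m/day.
t = 500 / 0.08747 = 5716 days = 15.6 years.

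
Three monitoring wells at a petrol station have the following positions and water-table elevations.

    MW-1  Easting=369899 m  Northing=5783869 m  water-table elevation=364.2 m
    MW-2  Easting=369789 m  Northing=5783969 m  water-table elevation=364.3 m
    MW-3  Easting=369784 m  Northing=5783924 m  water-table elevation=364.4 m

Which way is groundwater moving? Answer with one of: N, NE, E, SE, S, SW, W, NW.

With h = a·x + b·y + c and MW-1 as origin, the differences give:
  (-110)·a + 100·b = +0.1
  (-115)·a + 55·b = +0.2
Eliminate b (×55 and ×100, subtract): 5450·a = -14.50 → a = ∂h/∂x = -0.002661
Back-substitute: b = ∂h/∂y = -0.001927.
Flow = −∇h = (+0.002661 east, +0.001927 north), which points northeast.

NE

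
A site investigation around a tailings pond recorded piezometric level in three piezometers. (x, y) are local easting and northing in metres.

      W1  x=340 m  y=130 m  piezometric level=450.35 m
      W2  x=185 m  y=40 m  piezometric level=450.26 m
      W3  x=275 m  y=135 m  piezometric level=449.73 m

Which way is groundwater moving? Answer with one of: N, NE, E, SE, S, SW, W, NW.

NW

Three-point gradient (reference W1): Δ to W2 = (-155, -90, -0.09), Δ to W3 = (-65, 5, -0.62).
∂h/∂x = +0.008491, ∂h/∂y = -0.01362 (det = -6625).
Flow = −∇h = (-0.008491 east, +0.01362 north), which points northwest.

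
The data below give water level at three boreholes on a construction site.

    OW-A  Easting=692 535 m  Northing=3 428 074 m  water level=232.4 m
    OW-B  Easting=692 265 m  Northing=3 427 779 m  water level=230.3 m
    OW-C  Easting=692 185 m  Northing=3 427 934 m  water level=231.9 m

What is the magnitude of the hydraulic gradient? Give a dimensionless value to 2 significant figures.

0.0094

With h = a·x + b·y + c and OW-A as origin, the differences give:
  (-270)·a + (-295)·b = -2.1
  (-350)·a + (-140)·b = -0.5
Eliminate b (×(-140) and ×(-295), subtract): -65450·a = 146.50 → a = ∂h/∂x = -0.002238
Back-substitute: b = ∂h/∂y = +0.009167.
|∇h| = √(-0.002238² + 0.009167²) = 0.009436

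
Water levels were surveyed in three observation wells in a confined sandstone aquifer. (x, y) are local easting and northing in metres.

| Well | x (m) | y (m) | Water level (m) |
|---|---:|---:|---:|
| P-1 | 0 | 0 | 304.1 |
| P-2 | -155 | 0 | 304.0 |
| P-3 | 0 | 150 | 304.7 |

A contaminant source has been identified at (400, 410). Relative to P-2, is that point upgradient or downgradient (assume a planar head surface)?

upgradient

∂h/∂x = (304.0 − 304.1) / (-155 − 0) = +0.0006452
∂h/∂y = (304.7 − 304.1) / (150 − 0) = +0.004000
Head at (400, 410) = 304.1 + (+0.0006452)·(400) + (+0.004000)·(410) = 306.00 m.
That is higher than the 304.0 m at P-2, so the point is upgradient.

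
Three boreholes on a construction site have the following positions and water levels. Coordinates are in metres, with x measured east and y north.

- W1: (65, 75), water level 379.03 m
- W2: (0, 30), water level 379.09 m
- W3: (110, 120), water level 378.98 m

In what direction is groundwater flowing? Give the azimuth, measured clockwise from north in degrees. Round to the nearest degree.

Three-point gradient (reference W1): Δ to W2 = (-65, -45, +0.06), Δ to W3 = (45, 45, -0.05).
∂h/∂x = -0.0005000, ∂h/∂y = -0.0006111 (det = -900).
Flow direction (−∇h) has components (+0.0005000 E, +0.0006111 N).
Azimuth = atan2(E, N) = atan2(+0.0005000, +0.0006111) = 39.3° ≈ 039°.

039°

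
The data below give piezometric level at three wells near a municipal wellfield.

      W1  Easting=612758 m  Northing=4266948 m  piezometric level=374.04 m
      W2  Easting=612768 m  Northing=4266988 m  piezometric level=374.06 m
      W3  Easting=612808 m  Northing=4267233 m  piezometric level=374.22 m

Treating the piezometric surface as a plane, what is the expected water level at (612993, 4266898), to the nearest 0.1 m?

Taking W1 as reference: W2−W1 = (10, 40, +0.02); W3−W1 = (50, 285, +0.18).
Determinant of the coordinate differences = 10·285 − 50·40 = 850.
∂h/∂x = [(+0.02)·285 − (+0.18)·40] / 850 = -0.001765
∂h/∂y = [10·(+0.18) − 50·(+0.02)] / 850 = +0.0009412
h(612993, 4266898) = 374.04 + (-0.001765)·(235) + (+0.0009412)·(-50) = 374.04 -0.415 -0.047 = 373.578 m.

373.6 m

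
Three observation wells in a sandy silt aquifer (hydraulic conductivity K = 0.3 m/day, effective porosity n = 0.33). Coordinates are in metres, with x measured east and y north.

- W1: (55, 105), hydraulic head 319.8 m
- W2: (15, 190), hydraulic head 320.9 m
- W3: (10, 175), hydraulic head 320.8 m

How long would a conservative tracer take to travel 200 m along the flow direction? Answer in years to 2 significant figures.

Differences from W1: to W2 (Δx, Δy, Δh) = (-40, 85, +1.1); to W3 = (-45, 70, +1.0).
Solve a·Δx + b·Δy = Δh: det = (-40)·70 − (-45)·85 = 1025.
∂h/∂x = [(+1.1)·70 − (+1.0)·85] / 1025 = -0.007805
∂h/∂y = [(-40)·(+1.0) − (-45)·(+1.1)] / 1025 = +0.009268
|∇h| = √(-0.007805² + 0.009268²) = 0.01212
Seepage velocity v = K·i/n = 0.3 × 0.01212 / 0.33 = 0.01102 m/day.
t = 200 / 0.01102 = 1.815e+04 days = 49.7 years.

50 years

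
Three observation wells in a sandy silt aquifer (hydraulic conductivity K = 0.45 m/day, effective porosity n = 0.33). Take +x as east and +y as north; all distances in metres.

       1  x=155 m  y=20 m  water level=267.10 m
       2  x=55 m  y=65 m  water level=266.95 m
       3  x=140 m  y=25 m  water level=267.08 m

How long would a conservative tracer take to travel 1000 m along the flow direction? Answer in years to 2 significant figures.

1200 years

Three-point gradient (reference 1): Δ to 2 = (-100, 45, -0.15), Δ to 3 = (-15, 5, -0.02).
∂h/∂x = +0.0008571, ∂h/∂y = -0.001429 (det = 175).
|∇h| = √(0.0008571² + -0.001429²) = 0.001666
Seepage velocity v = K·i/n = 0.45 × 0.001666 / 0.33 = 0.002272 m/day.
t = 1000 / 0.002272 = 4.401e+05 days = 1.2e+03 years.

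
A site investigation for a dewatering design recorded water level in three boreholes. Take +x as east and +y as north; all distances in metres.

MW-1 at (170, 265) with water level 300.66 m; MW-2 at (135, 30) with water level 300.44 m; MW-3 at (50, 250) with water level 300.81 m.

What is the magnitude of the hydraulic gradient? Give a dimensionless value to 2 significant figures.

0.0018

Differences from MW-1: to MW-2 (Δx, Δy, Δh) = (-35, -235, -0.22); to MW-3 = (-120, -15, +0.15).
Determinant of the coordinate differences = (-35)·(-15) − (-120)·(-235) = -27675.
∂h/∂x = [(-0.22)·(-15) − (+0.15)·(-235)] / -27675 = -0.001393
∂h/∂y = [(-35)·(+0.15) − (-120)·(-0.22)] / -27675 = +0.001144
|∇h| = √(-0.001393² + 0.001144²) = 0.001803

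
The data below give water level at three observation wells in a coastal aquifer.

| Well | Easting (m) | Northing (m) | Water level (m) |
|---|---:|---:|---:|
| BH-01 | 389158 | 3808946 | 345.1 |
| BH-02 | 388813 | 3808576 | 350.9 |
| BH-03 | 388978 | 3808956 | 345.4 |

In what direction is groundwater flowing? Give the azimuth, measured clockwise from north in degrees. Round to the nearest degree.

010°

With h = a·x + b·y + c and BH-01 as origin, the differences give:
  (-345)·a + (-370)·b = +5.8
  (-180)·a + 10·b = +0.3
Eliminate b (×10 and ×(-370), subtract): -70050·a = 169.00 → a = ∂h/∂x = -0.002413
Back-substitute: b = ∂h/∂y = -0.01343.
Flow direction (−∇h) has components (+0.002413 E, +0.01343 N).
Azimuth = atan2(E, N) = atan2(+0.002413, +0.01343) = 10.2° ≈ 010°.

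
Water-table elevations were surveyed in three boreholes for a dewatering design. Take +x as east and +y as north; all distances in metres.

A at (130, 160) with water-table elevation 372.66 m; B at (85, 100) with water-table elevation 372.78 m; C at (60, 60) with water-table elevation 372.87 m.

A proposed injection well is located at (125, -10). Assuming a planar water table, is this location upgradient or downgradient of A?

With h = a·x + b·y + c and A as origin, the differences give:
  (-45)·a + (-60)·b = +0.12
  (-70)·a + (-100)·b = +0.21
Eliminate b (×(-100) and ×(-60), subtract): 300·a = 0.600 → a = ∂h/∂x = +0.002000
Back-substitute: b = ∂h/∂y = -0.003500.
Head at (125, -10) = 372.66 + (+0.002000)·(-5) + (-0.003500)·(-170) = 373.25 m.
That is higher than the 372.66 m at A, so the point is upgradient.

upgradient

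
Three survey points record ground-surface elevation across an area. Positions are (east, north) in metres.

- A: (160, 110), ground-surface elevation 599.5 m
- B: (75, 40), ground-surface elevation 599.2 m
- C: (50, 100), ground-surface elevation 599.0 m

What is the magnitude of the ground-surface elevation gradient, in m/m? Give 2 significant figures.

With z = a·x + b·y + c and A as origin, the differences give:
  (-85)·a + (-70)·b = -0.3
  (-110)·a + (-10)·b = -0.5
Eliminate b (×(-10) and ×(-70), subtract): -6850·a = -32.00 → a = ∂z/∂x = +0.004672
Back-substitute: b = ∂z/∂y = -0.001387.
|∇f| = √(0.004672² + -0.001387²) = 0.004874 m/m

0.0049 m/m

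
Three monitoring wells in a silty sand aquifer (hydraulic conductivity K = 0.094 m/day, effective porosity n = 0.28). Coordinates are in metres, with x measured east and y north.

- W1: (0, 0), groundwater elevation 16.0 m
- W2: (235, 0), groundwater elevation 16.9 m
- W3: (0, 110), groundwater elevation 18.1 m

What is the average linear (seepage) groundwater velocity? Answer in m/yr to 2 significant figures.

2.4 m/yr

∂h/∂x = (16.9 − 16.0) / (235 − 0) = +0.003830
∂h/∂y = (18.1 − 16.0) / (110 − 0) = +0.01909
|∇h| = √(0.003830² + 0.01909²) = 0.01947
Seepage velocity v = K·i/n = 0.094 × 0.01947 / 0.28 = 0.006536 m/day = 2.387 m/yr.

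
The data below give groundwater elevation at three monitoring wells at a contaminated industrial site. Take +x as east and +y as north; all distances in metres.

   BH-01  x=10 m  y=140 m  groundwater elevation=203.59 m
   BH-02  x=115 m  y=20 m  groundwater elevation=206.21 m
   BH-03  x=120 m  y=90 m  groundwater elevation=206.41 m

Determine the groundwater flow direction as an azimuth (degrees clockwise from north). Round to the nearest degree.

Differences from BH-01: to BH-02 (Δx, Δy, Δh) = (105, -120, +2.62); to BH-03 = (110, -50, +2.82).
Determinant of the coordinate differences = 105·(-50) − 110·(-120) = 7950.
∂h/∂x = [(+2.62)·(-50) − (+2.82)·(-120)] / 7950 = +0.02609
∂h/∂y = [105·(+2.82) − 110·(+2.62)] / 7950 = +0.0009937
Flow direction (−∇h) has components (-0.02609 E, -0.0009937 N).
Azimuth = atan2(E, N) = atan2(-0.02609, -0.0009937) = 267.8° ≈ 268°.

268°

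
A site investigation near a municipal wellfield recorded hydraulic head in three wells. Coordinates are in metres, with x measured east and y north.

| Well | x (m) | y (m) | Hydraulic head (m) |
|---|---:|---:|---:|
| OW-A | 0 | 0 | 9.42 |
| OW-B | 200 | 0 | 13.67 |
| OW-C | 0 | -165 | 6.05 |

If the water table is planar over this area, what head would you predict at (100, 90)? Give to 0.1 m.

∂h/∂x = (13.67 − 9.42) / (200 − 0) = +0.02125
∂h/∂y = (6.05 − 9.42) / (-165 − 0) = +0.02042
h(100, 90) = 9.42 + (+0.02125)·(100) + (+0.02042)·(90) = 9.42 +2.125 +1.838 = 13.383 m.

13.4 m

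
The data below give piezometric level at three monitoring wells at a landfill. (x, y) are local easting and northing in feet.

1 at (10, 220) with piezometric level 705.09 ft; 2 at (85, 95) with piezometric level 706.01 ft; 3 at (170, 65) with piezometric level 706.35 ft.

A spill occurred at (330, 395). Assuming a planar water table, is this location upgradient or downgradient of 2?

downgradient

With h = a·x + b·y + c and 1 as origin, the differences give:
  75·a + (-125)·b = +0.92
  160·a + (-155)·b = +1.26
Eliminate b (×(-155) and ×(-125), subtract): 8375·a = 14.900 → a = ∂h/∂x = +0.001779
Back-substitute: b = ∂h/∂y = -0.006293.
Head at (330, 395) = 705.09 + (+0.001779)·(320) + (-0.006293)·(175) = 704.56 ft.
That is lower than the 706.01 ft at 2, so the point is downgradient.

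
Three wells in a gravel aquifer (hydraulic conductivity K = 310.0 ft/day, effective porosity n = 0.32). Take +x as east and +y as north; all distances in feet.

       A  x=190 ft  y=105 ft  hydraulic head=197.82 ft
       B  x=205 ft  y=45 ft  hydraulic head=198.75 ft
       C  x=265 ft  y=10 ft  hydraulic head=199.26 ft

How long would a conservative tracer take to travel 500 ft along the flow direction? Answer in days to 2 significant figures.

33 days

With h = a·x + b·y + c and A as origin, the differences give:
  15·a + (-60)·b = +0.93
  75·a + (-95)·b = +1.44
Eliminate b (×(-95) and ×(-60), subtract): 3075·a = -1.950 → a = ∂h/∂x = -0.0006341
Back-substitute: b = ∂h/∂y = -0.01566.
|∇h| = √(-0.0006341² + -0.01566²) = 0.01567
Seepage velocity v = K·i/n = 310.0 × 0.01567 / 0.32 = 15.18 ft/day.
t = 500 / 15.18 = 32.94 days.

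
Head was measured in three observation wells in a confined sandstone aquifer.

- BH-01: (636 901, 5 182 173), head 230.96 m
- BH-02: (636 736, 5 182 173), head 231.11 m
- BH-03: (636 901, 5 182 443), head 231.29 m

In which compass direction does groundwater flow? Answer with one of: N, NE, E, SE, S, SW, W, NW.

SE

∂h/∂x = (231.11 − 230.96) / (636736 − 636901) = -0.0009091
∂h/∂y = (231.29 − 230.96) / (5182443 − 5182173) = +0.001222
Flow = −∇h = (+0.0009091 east, -0.001222 north), which points southeast.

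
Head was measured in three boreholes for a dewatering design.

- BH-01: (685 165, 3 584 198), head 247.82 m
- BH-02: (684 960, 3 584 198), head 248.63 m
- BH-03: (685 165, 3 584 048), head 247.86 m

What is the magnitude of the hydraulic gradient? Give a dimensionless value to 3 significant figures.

0.00396

∂h/∂x = (248.63 − 247.82) / (684960 − 685165) = -0.003951
∂h/∂y = (247.86 − 247.82) / (3584048 − 3584198) = -0.0002667
|∇h| = √(-0.003951² + -0.0002667²) = 0.00396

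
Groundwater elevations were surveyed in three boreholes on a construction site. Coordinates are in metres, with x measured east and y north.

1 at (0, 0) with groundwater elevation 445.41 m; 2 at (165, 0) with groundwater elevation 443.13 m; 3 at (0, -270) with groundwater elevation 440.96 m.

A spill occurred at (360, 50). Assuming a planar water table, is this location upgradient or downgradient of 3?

∂h/∂x = (443.13 − 445.41) / (165 − 0) = -0.01382
∂h/∂y = (440.96 − 445.41) / (-270 − 0) = +0.01648
Head at (360, 50) = 445.41 + (-0.01382)·(360) + (+0.01648)·(50) = 441.26 m.
That is higher than the 440.96 m at 3, so the point is upgradient.

upgradient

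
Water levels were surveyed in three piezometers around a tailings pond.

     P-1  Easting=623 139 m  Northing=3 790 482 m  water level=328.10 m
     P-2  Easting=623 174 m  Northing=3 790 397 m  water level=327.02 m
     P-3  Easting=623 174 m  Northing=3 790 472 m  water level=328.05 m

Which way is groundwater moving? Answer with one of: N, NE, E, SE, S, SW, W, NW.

S

Taking P-1 as reference: P-2−P-1 = (35, -85, -1.08); P-3−P-1 = (35, -10, -0.05).
Solve a·Δx + b·Δy = Δh: det = 35·(-10) − 35·(-85) = 2625.
∂h/∂x = [(-1.08)·(-10) − (-0.05)·(-85)] / 2625 = +0.002495
∂h/∂y = [35·(-0.05) − 35·(-1.08)] / 2625 = +0.01373
Flow = −∇h = (-0.002495 east, -0.01373 north), which points south.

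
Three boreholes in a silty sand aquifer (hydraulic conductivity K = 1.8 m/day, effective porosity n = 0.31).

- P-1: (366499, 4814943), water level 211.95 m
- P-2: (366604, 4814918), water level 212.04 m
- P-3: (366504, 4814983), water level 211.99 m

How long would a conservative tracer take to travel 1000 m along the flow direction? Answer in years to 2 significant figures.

340 years

Taking P-1 as reference: P-2−P-1 = (105, -25, +0.09); P-3−P-1 = (5, 40, +0.04).
Determinant of the coordinate differences = 105·40 − 5·(-25) = 4325.
∂h/∂x = [(+0.09)·40 − (+0.04)·(-25)] / 4325 = +0.001064
∂h/∂y = [105·(+0.04) − 5·(+0.09)] / 4325 = +0.0008671
|∇h| = √(0.001064² + 0.0008671²) = 0.001373
Seepage velocity v = K·i/n = 1.8 × 0.001373 / 0.31 = 0.007972 m/day.
t = 1000 / 0.007972 = 1.254e+05 days = 343 years.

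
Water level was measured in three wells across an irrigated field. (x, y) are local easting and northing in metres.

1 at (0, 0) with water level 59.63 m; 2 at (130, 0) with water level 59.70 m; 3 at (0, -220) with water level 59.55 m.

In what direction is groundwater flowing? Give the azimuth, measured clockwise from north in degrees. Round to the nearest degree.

∂h/∂x = (59.70 − 59.63) / (130 − 0) = +0.0005385
∂h/∂y = (59.55 − 59.63) / (-220 − 0) = +0.0003636
Flow direction (−∇h) has components (-0.0005385 E, -0.0003636 N).
Azimuth = atan2(E, N) = atan2(-0.0005385, -0.0003636) = 236.0° ≈ 236°.

236°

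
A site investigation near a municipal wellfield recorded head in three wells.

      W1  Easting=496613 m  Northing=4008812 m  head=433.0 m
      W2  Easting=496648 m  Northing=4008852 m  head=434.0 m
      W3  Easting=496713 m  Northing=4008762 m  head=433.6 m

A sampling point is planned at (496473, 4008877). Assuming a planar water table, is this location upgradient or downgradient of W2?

downgradient

With h = a·x + b·y + c and W1 as origin, the differences give:
  35·a + 40·b = +1.0
  100·a + (-50)·b = +0.6
Eliminate b (×(-50) and ×40, subtract): -5750·a = -74.00 → a = ∂h/∂x = +0.01287
Back-substitute: b = ∂h/∂y = +0.01374.
Head at (496473, 4008877) = 433.0 + (+0.01287)·(-140) + (+0.01374)·(65) = 432.09 m.
That is lower than the 434.0 m at W2, so the point is downgradient.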